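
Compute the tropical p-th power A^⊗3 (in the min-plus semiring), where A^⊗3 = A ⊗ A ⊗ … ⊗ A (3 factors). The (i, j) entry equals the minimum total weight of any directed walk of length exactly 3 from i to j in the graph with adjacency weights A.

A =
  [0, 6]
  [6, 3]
A^⊗3 =
  [0, 6]
  [6, 9]

Each entry (A^⊗3)_ij equals the minimum over all length-3 walks i = v_0 → v_1 → … → v_3 = j of Σ_t A[v_t][v_{t+1}]. For example, for (i, j) = (0, 1) we minimise over 4 possible intermediate vertex sequences; the minimum is 6, attained along the walk 0 → 0 → 0 → 1.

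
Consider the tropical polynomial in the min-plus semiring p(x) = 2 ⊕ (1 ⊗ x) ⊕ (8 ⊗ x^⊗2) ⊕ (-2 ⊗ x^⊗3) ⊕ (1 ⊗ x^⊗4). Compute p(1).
p(1) = 1

A tropical monomial a ⊗ x^⊗i evaluates to a + i · x. Evaluating each term at x = 1:
  Term 0 contributes 2 + 0 · 1 = 2
  Term 1 contributes 1 + 1 · 1 = 2
  Term 2 contributes 8 + 2 · 1 = 10
  Term 3 contributes -2 + 3 · 1 = 1
  Term 4 contributes 1 + 4 · 1 = 5
p(1) = ⊕ of these = min[2, 2, 10, 1, 5] = 1.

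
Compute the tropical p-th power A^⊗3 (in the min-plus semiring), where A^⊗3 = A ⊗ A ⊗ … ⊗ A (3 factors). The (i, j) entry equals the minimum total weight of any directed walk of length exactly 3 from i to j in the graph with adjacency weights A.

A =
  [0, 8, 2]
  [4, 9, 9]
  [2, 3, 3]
A^⊗3 =
  [0, 5, 2]
  [4, 9, 6]
  [2, 7, 4]

Each entry (A^⊗3)_ij equals the minimum over all length-3 walks i = v_0 → v_1 → … → v_3 = j of Σ_t A[v_t][v_{t+1}]. For example, for (i, j) = (0, 2) we minimise over 9 possible intermediate vertex sequences; the minimum is 2, attained along the walk 0 → 0 → 0 → 2.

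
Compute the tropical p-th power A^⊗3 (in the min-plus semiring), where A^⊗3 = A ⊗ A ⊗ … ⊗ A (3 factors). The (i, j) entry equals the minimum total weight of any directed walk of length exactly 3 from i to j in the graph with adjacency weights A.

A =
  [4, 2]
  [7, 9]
A^⊗3 =
  [12, 10]
  [15, 13]

Each entry (A^⊗3)_ij equals the minimum over all length-3 walks i = v_0 → v_1 → … → v_3 = j of Σ_t A[v_t][v_{t+1}]. For example, for (i, j) = (0, 1) we minimise over 4 possible intermediate vertex sequences; the minimum is 10, attained along the walk 0 → 0 → 0 → 1.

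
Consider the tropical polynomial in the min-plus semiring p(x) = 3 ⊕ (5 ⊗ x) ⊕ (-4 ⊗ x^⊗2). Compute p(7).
p(7) = 3

A tropical monomial a ⊗ x^⊗i evaluates to a + i · x. Evaluating each term at x = 7:
  Term 0 contributes 3 + 0 · 7 = 3
  Term 1 contributes 5 + 1 · 7 = 12
  Term 2 contributes -4 + 2 · 7 = 10
p(7) = ⊕ of these = min[3, 12, 10] = 3.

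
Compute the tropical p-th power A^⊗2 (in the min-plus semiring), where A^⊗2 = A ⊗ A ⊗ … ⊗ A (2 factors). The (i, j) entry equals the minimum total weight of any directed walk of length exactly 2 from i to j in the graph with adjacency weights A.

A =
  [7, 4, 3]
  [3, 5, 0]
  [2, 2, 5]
A^⊗2 =
  [5, 5, 4]
  [2, 2, 5]
  [5, 6, 2]

Each entry (A^⊗2)_ij equals the minimum over all length-2 walks i = v_0 → v_1 → … → v_2 = j of Σ_t A[v_t][v_{t+1}]. For example, for (i, j) = (0, 2) we minimise over 3 possible intermediate vertex sequences; the minimum is 4, attained along the walk 0 → 1 → 2.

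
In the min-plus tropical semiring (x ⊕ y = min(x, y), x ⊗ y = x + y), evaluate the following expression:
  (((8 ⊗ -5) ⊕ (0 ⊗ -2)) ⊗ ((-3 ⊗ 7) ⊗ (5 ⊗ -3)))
(((8 ⊗ -5) ⊕ (0 ⊗ -2)) ⊗ ((-3 ⊗ 7) ⊗ (5 ⊗ -3))) = 4

Expand innermost to outermost. Recall ⊕ takes the minimum of its arguments and ⊗ takes their sum. Working out the expression (((8 ⊗ -5) ⊕ (0 ⊗ -2)) ⊗ ((-3 ⊗ 7) ⊗ (5 ⊗ -3))) gives 4.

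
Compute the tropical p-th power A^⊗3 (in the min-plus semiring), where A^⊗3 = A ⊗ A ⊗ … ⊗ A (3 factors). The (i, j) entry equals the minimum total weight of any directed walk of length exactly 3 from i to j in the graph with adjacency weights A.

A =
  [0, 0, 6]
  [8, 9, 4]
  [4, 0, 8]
A^⊗3 =
  [0, 0, 4]
  [8, 8, 8]
  [4, 4, 8]

Each entry (A^⊗3)_ij equals the minimum over all length-3 walks i = v_0 → v_1 → … → v_3 = j of Σ_t A[v_t][v_{t+1}]. For example, for (i, j) = (0, 2) we minimise over 9 possible intermediate vertex sequences; the minimum is 4, attained along the walk 0 → 0 → 1 → 2.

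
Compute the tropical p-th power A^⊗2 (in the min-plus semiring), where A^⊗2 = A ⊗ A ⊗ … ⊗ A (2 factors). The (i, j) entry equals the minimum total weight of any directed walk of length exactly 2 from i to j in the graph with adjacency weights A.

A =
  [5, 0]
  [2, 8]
A^⊗2 =
  [2, 5]
  [7, 2]

Each entry (A^⊗2)_ij equals the minimum over all length-2 walks i = v_0 → v_1 → … → v_2 = j of Σ_t A[v_t][v_{t+1}]. For example, for (i, j) = (0, 1) we minimise over 2 possible intermediate vertex sequences; the minimum is 5, attained along the walk 0 → 0 → 1.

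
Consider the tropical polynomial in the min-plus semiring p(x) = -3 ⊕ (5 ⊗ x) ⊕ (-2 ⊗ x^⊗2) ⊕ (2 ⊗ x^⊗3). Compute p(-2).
p(-2) = -6

A tropical monomial a ⊗ x^⊗i evaluates to a + i · x. Evaluating each term at x = -2:
  Term 0 contributes -3 + 0 · -2 = -3
  Term 1 contributes 5 + 1 · -2 = 3
  Term 2 contributes -2 + 2 · -2 = -6
  Term 3 contributes 2 + 3 · -2 = -4
p(-2) = ⊕ of these = min[-3, 3, -6, -4] = -6.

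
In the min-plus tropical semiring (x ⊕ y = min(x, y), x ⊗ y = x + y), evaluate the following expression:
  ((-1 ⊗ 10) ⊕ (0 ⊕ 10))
((-1 ⊗ 10) ⊕ (0 ⊕ 10)) = 0

Expand innermost to outermost. Recall ⊕ takes the minimum of its arguments and ⊗ takes their sum. Working out the expression ((-1 ⊗ 10) ⊕ (0 ⊕ 10)) gives 0.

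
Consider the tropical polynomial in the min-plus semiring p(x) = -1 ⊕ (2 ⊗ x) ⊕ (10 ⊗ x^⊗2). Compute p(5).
p(5) = -1

A tropical monomial a ⊗ x^⊗i evaluates to a + i · x. Evaluating each term at x = 5:
  Term 0 contributes -1 + 0 · 5 = -1
  Term 1 contributes 2 + 1 · 5 = 7
  Term 2 contributes 10 + 2 · 5 = 20
p(5) = ⊕ of these = min[-1, 7, 20] = -1.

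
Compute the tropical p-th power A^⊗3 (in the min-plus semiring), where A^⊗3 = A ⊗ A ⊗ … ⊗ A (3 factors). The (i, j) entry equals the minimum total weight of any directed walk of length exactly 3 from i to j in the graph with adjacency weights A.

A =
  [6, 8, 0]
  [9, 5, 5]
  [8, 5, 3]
A^⊗3 =
  [11, 8, 6]
  [16, 13, 11]
  [14, 11, 9]

Each entry (A^⊗3)_ij equals the minimum over all length-3 walks i = v_0 → v_1 → … → v_3 = j of Σ_t A[v_t][v_{t+1}]. For example, for (i, j) = (0, 2) we minimise over 9 possible intermediate vertex sequences; the minimum is 6, attained along the walk 0 → 2 → 2 → 2.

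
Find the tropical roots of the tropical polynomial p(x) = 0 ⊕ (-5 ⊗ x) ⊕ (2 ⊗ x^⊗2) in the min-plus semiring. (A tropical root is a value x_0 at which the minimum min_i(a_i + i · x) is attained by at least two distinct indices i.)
Roots: {-7, 5}

Each tropical root is a break point of the lower envelope of the lines y = a_i + i · x (there are 3 lines, with slopes 0, 1, ..., 2). Only the lines that attain the minimum somewhere contribute to roots; other lines are dominated. Here the surviving (envelope) indices are i = 2, i = 1, i = 0.
Intersections between consecutive envelope lines give the roots: for adjacent envelope indices i < j the intersection is x = (a_i − a_j) / (j − i). Reading off the sorted break points: {-7, 5}.
Verification: at each break x_0, at least two indices attain the minimum of min_i(a_i + i · x_0).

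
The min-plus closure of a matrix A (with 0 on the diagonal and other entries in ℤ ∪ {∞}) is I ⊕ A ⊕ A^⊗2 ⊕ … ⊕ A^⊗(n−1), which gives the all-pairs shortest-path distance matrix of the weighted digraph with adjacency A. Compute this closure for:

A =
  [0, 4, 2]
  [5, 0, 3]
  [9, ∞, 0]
Closure =
  [0, 4, 2]
  [5, 0, 3]
  [9, 13, 0]

This is the Floyd-Warshall all-pairs shortest-path computation. For each intermediate vertex k = 0, 1, …, 2, update dist[i][j] ← min(dist[i][j], dist[i][k] + dist[k][j]). The final matrix gives, for each (i, j), the minimum total weight of any directed path from i to j (possibly empty when i = j).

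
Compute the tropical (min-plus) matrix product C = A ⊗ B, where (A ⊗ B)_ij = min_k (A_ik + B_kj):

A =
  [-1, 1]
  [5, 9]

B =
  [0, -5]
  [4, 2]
A ⊗ B =
  [-1, -6]
  [5, 0]

Apply the min-plus product entry-by-entry:
  C[0][0] = min over k of (A[0][0] + B[0][0] = -1 + 0 = -1, A[0][1] + B[1][0] = 1 + 4 = 5) = -1 (attained at k = 0)
  C[0][1] = min over k of (A[0][0] + B[0][1] = -1 + -5 = -6, A[0][1] + B[1][1] = 1 + 2 = 3) = -6 (attained at k = 0)
  C[1][0] = min over k of (A[1][0] + B[0][0] = 5 + 0 = 5, A[1][1] + B[1][0] = 9 + 4 = 13) = 5 (attained at k = 0)
  C[1][1] = min over k of (A[1][0] + B[0][1] = 5 + -5 = 0, A[1][1] + B[1][1] = 9 + 2 = 11) = 0 (attained at k = 0)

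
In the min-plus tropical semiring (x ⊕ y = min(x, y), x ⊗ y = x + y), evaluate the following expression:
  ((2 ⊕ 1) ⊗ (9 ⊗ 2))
((2 ⊕ 1) ⊗ (9 ⊗ 2)) = 12

Expand innermost to outermost. Recall ⊕ takes the minimum of its arguments and ⊗ takes their sum. Working out the expression ((2 ⊕ 1) ⊗ (9 ⊗ 2)) gives 12.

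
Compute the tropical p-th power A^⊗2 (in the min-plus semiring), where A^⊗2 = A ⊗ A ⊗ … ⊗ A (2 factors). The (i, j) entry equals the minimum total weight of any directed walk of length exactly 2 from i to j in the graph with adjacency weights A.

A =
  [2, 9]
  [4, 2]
A^⊗2 =
  [4, 11]
  [6, 4]

Each entry (A^⊗2)_ij equals the minimum over all length-2 walks i = v_0 → v_1 → … → v_2 = j of Σ_t A[v_t][v_{t+1}]. For example, for (i, j) = (0, 1) we minimise over 2 possible intermediate vertex sequences; the minimum is 11, attained along the walk 0 → 0 → 1.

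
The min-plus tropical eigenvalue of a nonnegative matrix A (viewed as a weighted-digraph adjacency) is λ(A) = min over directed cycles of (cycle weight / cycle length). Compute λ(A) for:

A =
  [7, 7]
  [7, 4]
λ(A) = 4

Enumerate directed cycles and compute their means (weight / length). Sample:
  cycle 0 → 0: weight = 7, length = 1, mean = 7/1 ≈ 7.000
  cycle 1 → 1: weight = 4, length = 1, mean = 4/1 ≈ 4.000
  cycle 0 → 1 → 0: weight = 14, length = 2, mean = 14/2 ≈ 7.000
  cycle 1 → 0 → 1: weight = 14, length = 2, mean = 14/2 ≈ 7.000
Minimum mean = 4.000, attained e.g. along the cycle 1 → 1 with weight 4 and length 1. So λ(A) = 4/1 = 4.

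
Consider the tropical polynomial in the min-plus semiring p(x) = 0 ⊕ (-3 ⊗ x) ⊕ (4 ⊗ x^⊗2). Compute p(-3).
p(-3) = -6

A tropical monomial a ⊗ x^⊗i evaluates to a + i · x. Evaluating each term at x = -3:
  Term 0 contributes 0 + 0 · -3 = 0
  Term 1 contributes -3 + 1 · -3 = -6
  Term 2 contributes 4 + 2 · -3 = -2
p(-3) = ⊕ of these = min[0, -6, -2] = -6.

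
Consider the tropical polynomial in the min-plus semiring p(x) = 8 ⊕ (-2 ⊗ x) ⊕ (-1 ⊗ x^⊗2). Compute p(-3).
p(-3) = -7

A tropical monomial a ⊗ x^⊗i evaluates to a + i · x. Evaluating each term at x = -3:
  Term 0 contributes 8 + 0 · -3 = 8
  Term 1 contributes -2 + 1 · -3 = -5
  Term 2 contributes -1 + 2 · -3 = -7
p(-3) = ⊕ of these = min[8, -5, -7] = -7.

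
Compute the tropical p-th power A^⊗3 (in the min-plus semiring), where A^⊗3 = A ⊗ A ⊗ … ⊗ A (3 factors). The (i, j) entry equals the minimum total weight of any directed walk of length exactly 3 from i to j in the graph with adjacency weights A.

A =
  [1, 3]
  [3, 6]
A^⊗3 =
  [3, 5]
  [5, 7]

Each entry (A^⊗3)_ij equals the minimum over all length-3 walks i = v_0 → v_1 → … → v_3 = j of Σ_t A[v_t][v_{t+1}]. For example, for (i, j) = (0, 1) we minimise over 4 possible intermediate vertex sequences; the minimum is 5, attained along the walk 0 → 0 → 0 → 1.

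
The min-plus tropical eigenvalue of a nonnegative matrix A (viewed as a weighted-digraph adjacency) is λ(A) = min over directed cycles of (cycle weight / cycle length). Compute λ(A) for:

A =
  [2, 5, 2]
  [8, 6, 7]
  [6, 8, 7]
λ(A) = 2

Enumerate directed cycles and compute their means (weight / length). Sample:
  cycle 0 → 0: weight = 2, length = 1, mean = 2/1 ≈ 2.000
  cycle 1 → 1: weight = 6, length = 1, mean = 6/1 ≈ 6.000
  cycle 2 → 2: weight = 7, length = 1, mean = 7/1 ≈ 7.000
  cycle 0 → 1 → 0: weight = 13, length = 2, mean = 13/2 ≈ 6.500
  cycle 0 → 2 → 0: weight = 8, length = 2, mean = 8/2 ≈ 4.000
  cycle 1 → 0 → 1: weight = 13, length = 2, mean = 13/2 ≈ 6.500
Minimum mean = 2.000, attained e.g. along the cycle 0 → 0 with weight 2 and length 1. So λ(A) = 2/1 = 2.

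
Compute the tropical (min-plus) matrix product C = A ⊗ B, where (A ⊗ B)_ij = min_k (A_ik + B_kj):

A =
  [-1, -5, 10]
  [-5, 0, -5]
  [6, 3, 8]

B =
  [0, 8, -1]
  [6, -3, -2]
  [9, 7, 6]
A ⊗ B =
  [-1, -8, -7]
  [-5, -3, -6]
  [6, 0, 1]

Apply the min-plus product entry-by-entry:
  C[0][0] = min over k of (A[0][0] + B[0][0] = -1 + 0 = -1, A[0][1] + B[1][0] = -5 + 6 = 1, A[0][2] + B[2][0] = 10 + 9 = 19) = -1 (attained at k = 0)
  C[0][1] = min over k of (A[0][0] + B[0][1] = -1 + 8 = 7, A[0][1] + B[1][1] = -5 + -3 = -8, A[0][2] + B[2][1] = 10 + 7 = 17) = -8 (attained at k = 1)
  C[0][2] = min over k of (A[0][0] + B[0][2] = -1 + -1 = -2, A[0][1] + B[1][2] = -5 + -2 = -7, A[0][2] + B[2][2] = 10 + 6 = 16) = -7 (attained at k = 1)
  C[1][0] = min over k of (A[1][0] + B[0][0] = -5 + 0 = -5, A[1][1] + B[1][0] = 0 + 6 = 6, A[1][2] + B[2][0] = -5 + 9 = 4) = -5 (attained at k = 0)
  C[1][1] = min over k of (A[1][0] + B[0][1] = -5 + 8 = 3, A[1][1] + B[1][1] = 0 + -3 = -3, A[1][2] + B[2][1] = -5 + 7 = 2) = -3 (attained at k = 1)
  C[1][2] = min over k of (A[1][0] + B[0][2] = -5 + -1 = -6, A[1][1] + B[1][2] = 0 + -2 = -2, A[1][2] + B[2][2] = -5 + 6 = 1) = -6 (attained at k = 0)
  C[2][0] = min over k of (A[2][0] + B[0][0] = 6 + 0 = 6, A[2][1] + B[1][0] = 3 + 6 = 9, A[2][2] + B[2][0] = 8 + 9 = 17) = 6 (attained at k = 0)
  C[2][1] = min over k of (A[2][0] + B[0][1] = 6 + 8 = 14, A[2][1] + B[1][1] = 3 + -3 = 0, A[2][2] + B[2][1] = 8 + 7 = 15) = 0 (attained at k = 1)
  C[2][2] = min over k of (A[2][0] + B[0][2] = 6 + -1 = 5, A[2][1] + B[1][2] = 3 + -2 = 1, A[2][2] + B[2][2] = 8 + 6 = 14) = 1 (attained at k = 1)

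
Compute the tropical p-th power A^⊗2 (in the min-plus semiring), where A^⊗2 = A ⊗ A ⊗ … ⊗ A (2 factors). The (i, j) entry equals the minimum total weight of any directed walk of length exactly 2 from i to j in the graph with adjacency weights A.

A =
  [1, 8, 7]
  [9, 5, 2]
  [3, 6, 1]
A^⊗2 =
  [2, 9, 8]
  [5, 8, 3]
  [4, 7, 2]

Each entry (A^⊗2)_ij equals the minimum over all length-2 walks i = v_0 → v_1 → … → v_2 = j of Σ_t A[v_t][v_{t+1}]. For example, for (i, j) = (0, 2) we minimise over 3 possible intermediate vertex sequences; the minimum is 8, attained along the walk 0 → 0 → 2.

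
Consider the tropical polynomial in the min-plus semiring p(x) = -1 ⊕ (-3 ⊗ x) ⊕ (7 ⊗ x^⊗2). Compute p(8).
p(8) = -1

A tropical monomial a ⊗ x^⊗i evaluates to a + i · x. Evaluating each term at x = 8:
  Term 0 contributes -1 + 0 · 8 = -1
  Term 1 contributes -3 + 1 · 8 = 5
  Term 2 contributes 7 + 2 · 8 = 23
p(8) = ⊕ of these = min[-1, 5, 23] = -1.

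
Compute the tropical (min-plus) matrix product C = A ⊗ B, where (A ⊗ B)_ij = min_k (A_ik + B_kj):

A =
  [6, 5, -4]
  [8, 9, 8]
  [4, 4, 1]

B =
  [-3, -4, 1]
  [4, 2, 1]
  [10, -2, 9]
A ⊗ B =
  [3, -6, 5]
  [5, 4, 9]
  [1, -1, 5]

Apply the min-plus product entry-by-entry:
  C[0][0] = min over k of (A[0][0] + B[0][0] = 6 + -3 = 3, A[0][1] + B[1][0] = 5 + 4 = 9, A[0][2] + B[2][0] = -4 + 10 = 6) = 3 (attained at k = 0)
  C[0][1] = min over k of (A[0][0] + B[0][1] = 6 + -4 = 2, A[0][1] + B[1][1] = 5 + 2 = 7, A[0][2] + B[2][1] = -4 + -2 = -6) = -6 (attained at k = 2)
  C[0][2] = min over k of (A[0][0] + B[0][2] = 6 + 1 = 7, A[0][1] + B[1][2] = 5 + 1 = 6, A[0][2] + B[2][2] = -4 + 9 = 5) = 5 (attained at k = 2)
  C[1][0] = min over k of (A[1][0] + B[0][0] = 8 + -3 = 5, A[1][1] + B[1][0] = 9 + 4 = 13, A[1][2] + B[2][0] = 8 + 10 = 18) = 5 (attained at k = 0)
  C[1][1] = min over k of (A[1][0] + B[0][1] = 8 + -4 = 4, A[1][1] + B[1][1] = 9 + 2 = 11, A[1][2] + B[2][1] = 8 + -2 = 6) = 4 (attained at k = 0)
  C[1][2] = min over k of (A[1][0] + B[0][2] = 8 + 1 = 9, A[1][1] + B[1][2] = 9 + 1 = 10, A[1][2] + B[2][2] = 8 + 9 = 17) = 9 (attained at k = 0)
  C[2][0] = min over k of (A[2][0] + B[0][0] = 4 + -3 = 1, A[2][1] + B[1][0] = 4 + 4 = 8, A[2][2] + B[2][0] = 1 + 10 = 11) = 1 (attained at k = 0)
  C[2][1] = min over k of (A[2][0] + B[0][1] = 4 + -4 = 0, A[2][1] + B[1][1] = 4 + 2 = 6, A[2][2] + B[2][1] = 1 + -2 = -1) = -1 (attained at k = 2)
  C[2][2] = min over k of (A[2][0] + B[0][2] = 4 + 1 = 5, A[2][1] + B[1][2] = 4 + 1 = 5, A[2][2] + B[2][2] = 1 + 9 = 10) = 5 (attained at k = 0)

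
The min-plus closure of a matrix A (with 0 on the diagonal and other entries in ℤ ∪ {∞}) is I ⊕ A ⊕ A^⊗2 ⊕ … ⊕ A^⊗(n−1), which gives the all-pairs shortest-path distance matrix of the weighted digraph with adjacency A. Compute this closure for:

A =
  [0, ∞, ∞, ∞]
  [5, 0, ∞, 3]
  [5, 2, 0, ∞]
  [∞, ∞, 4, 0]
Closure =
  [0, ∞, ∞, ∞]
  [5, 0, 7, 3]
  [5, 2, 0, 5]
  [9, 6, 4, 0]

This is the Floyd-Warshall all-pairs shortest-path computation. For each intermediate vertex k = 0, 1, …, 3, update dist[i][j] ← min(dist[i][j], dist[i][k] + dist[k][j]). The final matrix gives, for each (i, j), the minimum total weight of any directed path from i to j (possibly empty when i = j).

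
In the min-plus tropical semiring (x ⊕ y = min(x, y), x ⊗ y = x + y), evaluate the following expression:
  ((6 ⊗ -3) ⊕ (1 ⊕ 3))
((6 ⊗ -3) ⊕ (1 ⊕ 3)) = 1

Expand innermost to outermost. Recall ⊕ takes the minimum of its arguments and ⊗ takes their sum. Working out the expression ((6 ⊗ -3) ⊕ (1 ⊕ 3)) gives 1.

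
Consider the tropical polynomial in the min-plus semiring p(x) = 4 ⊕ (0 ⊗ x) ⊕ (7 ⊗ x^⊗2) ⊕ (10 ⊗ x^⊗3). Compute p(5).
p(5) = 4

A tropical monomial a ⊗ x^⊗i evaluates to a + i · x. Evaluating each term at x = 5:
  Term 0 contributes 4 + 0 · 5 = 4
  Term 1 contributes 0 + 1 · 5 = 5
  Term 2 contributes 7 + 2 · 5 = 17
  Term 3 contributes 10 + 3 · 5 = 25
p(5) = ⊕ of these = min[4, 5, 17, 25] = 4.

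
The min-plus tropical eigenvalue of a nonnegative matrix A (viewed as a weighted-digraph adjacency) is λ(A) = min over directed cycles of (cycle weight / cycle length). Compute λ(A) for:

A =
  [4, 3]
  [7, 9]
λ(A) = 4

Enumerate directed cycles and compute their means (weight / length). Sample:
  cycle 0 → 0: weight = 4, length = 1, mean = 4/1 ≈ 4.000
  cycle 1 → 1: weight = 9, length = 1, mean = 9/1 ≈ 9.000
  cycle 0 → 1 → 0: weight = 10, length = 2, mean = 10/2 ≈ 5.000
  cycle 1 → 0 → 1: weight = 10, length = 2, mean = 10/2 ≈ 5.000
Minimum mean = 4.000, attained e.g. along the cycle 0 → 0 with weight 4 and length 1. So λ(A) = 4/1 = 4.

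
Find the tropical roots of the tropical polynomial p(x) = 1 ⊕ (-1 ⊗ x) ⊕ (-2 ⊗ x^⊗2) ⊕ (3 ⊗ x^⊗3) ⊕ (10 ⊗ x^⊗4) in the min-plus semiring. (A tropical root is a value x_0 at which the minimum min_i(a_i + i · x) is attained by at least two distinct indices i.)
Roots: {-7, -5, 1, 2}

Each tropical root is a break point of the lower envelope of the lines y = a_i + i · x (there are 5 lines, with slopes 0, 1, ..., 4). Only the lines that attain the minimum somewhere contribute to roots; other lines are dominated. Here the surviving (envelope) indices are i = 4, i = 3, i = 2, i = 1, i = 0.
Intersections between consecutive envelope lines give the roots: for adjacent envelope indices i < j the intersection is x = (a_i − a_j) / (j − i). Reading off the sorted break points: {-7, -5, 1, 2}.
Verification: at each break x_0, at least two indices attain the minimum of min_i(a_i + i · x_0).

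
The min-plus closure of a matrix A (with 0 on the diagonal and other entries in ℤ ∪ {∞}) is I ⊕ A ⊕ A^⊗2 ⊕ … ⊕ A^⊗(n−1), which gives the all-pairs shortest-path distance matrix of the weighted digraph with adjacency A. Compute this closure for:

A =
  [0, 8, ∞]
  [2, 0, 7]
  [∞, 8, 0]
Closure =
  [0, 8, 15]
  [2, 0, 7]
  [10, 8, 0]

This is the Floyd-Warshall all-pairs shortest-path computation. For each intermediate vertex k = 0, 1, …, 2, update dist[i][j] ← min(dist[i][j], dist[i][k] + dist[k][j]). The final matrix gives, for each (i, j), the minimum total weight of any directed path from i to j (possibly empty when i = j).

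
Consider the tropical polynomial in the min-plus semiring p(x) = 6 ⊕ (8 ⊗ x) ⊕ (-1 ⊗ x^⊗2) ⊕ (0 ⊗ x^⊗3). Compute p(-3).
p(-3) = -9

A tropical monomial a ⊗ x^⊗i evaluates to a + i · x. Evaluating each term at x = -3:
  Term 0 contributes 6 + 0 · -3 = 6
  Term 1 contributes 8 + 1 · -3 = 5
  Term 2 contributes -1 + 2 · -3 = -7
  Term 3 contributes 0 + 3 · -3 = -9
p(-3) = ⊕ of these = min[6, 5, -7, -9] = -9.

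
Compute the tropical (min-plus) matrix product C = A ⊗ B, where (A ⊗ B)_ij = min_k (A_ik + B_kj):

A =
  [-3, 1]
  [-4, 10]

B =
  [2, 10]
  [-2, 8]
A ⊗ B =
  [-1, 7]
  [-2, 6]

Apply the min-plus product entry-by-entry:
  C[0][0] = min over k of (A[0][0] + B[0][0] = -3 + 2 = -1, A[0][1] + B[1][0] = 1 + -2 = -1) = -1 (attained at k = 0)
  C[0][1] = min over k of (A[0][0] + B[0][1] = -3 + 10 = 7, A[0][1] + B[1][1] = 1 + 8 = 9) = 7 (attained at k = 0)
  C[1][0] = min over k of (A[1][0] + B[0][0] = -4 + 2 = -2, A[1][1] + B[1][0] = 10 + -2 = 8) = -2 (attained at k = 0)
  C[1][1] = min over k of (A[1][0] + B[0][1] = -4 + 10 = 6, A[1][1] + B[1][1] = 10 + 8 = 18) = 6 (attained at k = 0)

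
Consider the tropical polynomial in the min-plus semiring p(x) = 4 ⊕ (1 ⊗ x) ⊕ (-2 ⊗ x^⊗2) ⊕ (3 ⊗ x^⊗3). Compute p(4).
p(4) = 4

A tropical monomial a ⊗ x^⊗i evaluates to a + i · x. Evaluating each term at x = 4:
  Term 0 contributes 4 + 0 · 4 = 4
  Term 1 contributes 1 + 1 · 4 = 5
  Term 2 contributes -2 + 2 · 4 = 6
  Term 3 contributes 3 + 3 · 4 = 15
p(4) = ⊕ of these = min[4, 5, 6, 15] = 4.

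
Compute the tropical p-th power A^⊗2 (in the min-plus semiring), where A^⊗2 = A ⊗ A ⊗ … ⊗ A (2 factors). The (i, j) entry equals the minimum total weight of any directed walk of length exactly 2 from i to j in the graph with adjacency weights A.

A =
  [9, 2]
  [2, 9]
A^⊗2 =
  [4, 11]
  [11, 4]

Each entry (A^⊗2)_ij equals the minimum over all length-2 walks i = v_0 → v_1 → … → v_2 = j of Σ_t A[v_t][v_{t+1}]. For example, for (i, j) = (0, 1) we minimise over 2 possible intermediate vertex sequences; the minimum is 11, attained along the walk 0 → 0 → 1.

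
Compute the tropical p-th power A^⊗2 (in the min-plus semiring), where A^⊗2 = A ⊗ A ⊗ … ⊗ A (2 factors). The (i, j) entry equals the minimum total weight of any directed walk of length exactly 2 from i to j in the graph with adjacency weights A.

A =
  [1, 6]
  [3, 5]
A^⊗2 =
  [2, 7]
  [4, 9]

Each entry (A^⊗2)_ij equals the minimum over all length-2 walks i = v_0 → v_1 → … → v_2 = j of Σ_t A[v_t][v_{t+1}]. For example, for (i, j) = (0, 1) we minimise over 2 possible intermediate vertex sequences; the minimum is 7, attained along the walk 0 → 0 → 1.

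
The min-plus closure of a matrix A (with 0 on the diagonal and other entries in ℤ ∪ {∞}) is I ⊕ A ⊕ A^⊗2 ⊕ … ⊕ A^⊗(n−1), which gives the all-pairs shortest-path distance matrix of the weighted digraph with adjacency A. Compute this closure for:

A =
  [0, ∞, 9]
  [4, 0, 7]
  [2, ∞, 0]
Closure =
  [0, ∞, 9]
  [4, 0, 7]
  [2, ∞, 0]

This is the Floyd-Warshall all-pairs shortest-path computation. For each intermediate vertex k = 0, 1, …, 2, update dist[i][j] ← min(dist[i][j], dist[i][k] + dist[k][j]). The final matrix gives, for each (i, j), the minimum total weight of any directed path from i to j (possibly empty when i = j).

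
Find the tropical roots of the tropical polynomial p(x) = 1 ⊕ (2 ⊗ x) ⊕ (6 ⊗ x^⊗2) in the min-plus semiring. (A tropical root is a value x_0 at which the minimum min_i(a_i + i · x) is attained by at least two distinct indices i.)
Roots: {-4, -1}

Each tropical root is a break point of the lower envelope of the lines y = a_i + i · x (there are 3 lines, with slopes 0, 1, ..., 2). Only the lines that attain the minimum somewhere contribute to roots; other lines are dominated. Here the surviving (envelope) indices are i = 2, i = 1, i = 0.
Intersections between consecutive envelope lines give the roots: for adjacent envelope indices i < j the intersection is x = (a_i − a_j) / (j − i). Reading off the sorted break points: {-4, -1}.
Verification: at each break x_0, at least two indices attain the minimum of min_i(a_i + i · x_0).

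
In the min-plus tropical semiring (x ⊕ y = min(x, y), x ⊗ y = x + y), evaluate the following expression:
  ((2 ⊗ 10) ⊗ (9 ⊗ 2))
((2 ⊗ 10) ⊗ (9 ⊗ 2)) = 23

Expand innermost to outermost. Recall ⊕ takes the minimum of its arguments and ⊗ takes their sum. Working out the expression ((2 ⊗ 10) ⊗ (9 ⊗ 2)) gives 23.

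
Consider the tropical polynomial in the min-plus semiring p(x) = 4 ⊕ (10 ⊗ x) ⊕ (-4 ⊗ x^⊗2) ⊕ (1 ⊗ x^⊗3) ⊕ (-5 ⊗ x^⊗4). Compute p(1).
p(1) = -2

A tropical monomial a ⊗ x^⊗i evaluates to a + i · x. Evaluating each term at x = 1:
  Term 0 contributes 4 + 0 · 1 = 4
  Term 1 contributes 10 + 1 · 1 = 11
  Term 2 contributes -4 + 2 · 1 = -2
  Term 3 contributes 1 + 3 · 1 = 4
  Term 4 contributes -5 + 4 · 1 = -1
p(1) = ⊕ of these = min[4, 11, -2, 4, -1] = -2.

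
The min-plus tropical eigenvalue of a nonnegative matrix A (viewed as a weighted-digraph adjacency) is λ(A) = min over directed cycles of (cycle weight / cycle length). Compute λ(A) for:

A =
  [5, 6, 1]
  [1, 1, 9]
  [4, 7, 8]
λ(A) = 1

Enumerate directed cycles and compute their means (weight / length). Sample:
  cycle 0 → 0: weight = 5, length = 1, mean = 5/1 ≈ 5.000
  cycle 1 → 1: weight = 1, length = 1, mean = 1/1 ≈ 1.000
  cycle 2 → 2: weight = 8, length = 1, mean = 8/1 ≈ 8.000
  cycle 0 → 1 → 0: weight = 7, length = 2, mean = 7/2 ≈ 3.500
  cycle 0 → 2 → 0: weight = 5, length = 2, mean = 5/2 ≈ 2.500
  cycle 1 → 0 → 1: weight = 7, length = 2, mean = 7/2 ≈ 3.500
Minimum mean = 1.000, attained e.g. along the cycle 1 → 1 with weight 1 and length 1. So λ(A) = 1/1 = 1.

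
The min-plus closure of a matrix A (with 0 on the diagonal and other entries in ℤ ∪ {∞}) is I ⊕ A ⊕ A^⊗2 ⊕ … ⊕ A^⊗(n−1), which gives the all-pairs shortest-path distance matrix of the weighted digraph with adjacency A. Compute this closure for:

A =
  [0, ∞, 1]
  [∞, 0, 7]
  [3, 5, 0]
Closure =
  [0, 6, 1]
  [10, 0, 7]
  [3, 5, 0]

This is the Floyd-Warshall all-pairs shortest-path computation. For each intermediate vertex k = 0, 1, …, 2, update dist[i][j] ← min(dist[i][j], dist[i][k] + dist[k][j]). The final matrix gives, for each (i, j), the minimum total weight of any directed path from i to j (possibly empty when i = j).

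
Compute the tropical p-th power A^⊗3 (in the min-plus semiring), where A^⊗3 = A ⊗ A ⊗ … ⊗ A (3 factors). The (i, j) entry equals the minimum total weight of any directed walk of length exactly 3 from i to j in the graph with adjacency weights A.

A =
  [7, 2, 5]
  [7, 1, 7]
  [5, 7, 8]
A^⊗3 =
  [10, 4, 10]
  [9, 3, 9]
  [14, 8, 14]

Each entry (A^⊗3)_ij equals the minimum over all length-3 walks i = v_0 → v_1 → … → v_3 = j of Σ_t A[v_t][v_{t+1}]. For example, for (i, j) = (0, 2) we minimise over 9 possible intermediate vertex sequences; the minimum is 10, attained along the walk 0 → 1 → 1 → 2.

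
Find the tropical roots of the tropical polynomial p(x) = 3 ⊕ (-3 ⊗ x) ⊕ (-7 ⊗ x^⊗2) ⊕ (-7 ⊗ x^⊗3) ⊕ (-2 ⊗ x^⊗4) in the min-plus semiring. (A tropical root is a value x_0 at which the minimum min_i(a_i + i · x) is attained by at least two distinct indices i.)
Roots: {-5, 0, 4, 6}

Each tropical root is a break point of the lower envelope of the lines y = a_i + i · x (there are 5 lines, with slopes 0, 1, ..., 4). Only the lines that attain the minimum somewhere contribute to roots; other lines are dominated. Here the surviving (envelope) indices are i = 4, i = 3, i = 2, i = 1, i = 0.
Intersections between consecutive envelope lines give the roots: for adjacent envelope indices i < j the intersection is x = (a_i − a_j) / (j − i). Reading off the sorted break points: {-5, 0, 4, 6}.
Verification: at each break x_0, at least two indices attain the minimum of min_i(a_i + i · x_0).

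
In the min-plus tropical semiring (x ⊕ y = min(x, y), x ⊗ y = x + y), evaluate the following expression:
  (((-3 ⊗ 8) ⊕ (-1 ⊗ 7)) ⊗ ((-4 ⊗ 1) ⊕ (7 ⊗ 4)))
(((-3 ⊗ 8) ⊕ (-1 ⊗ 7)) ⊗ ((-4 ⊗ 1) ⊕ (7 ⊗ 4))) = 2

Expand innermost to outermost. Recall ⊕ takes the minimum of its arguments and ⊗ takes their sum. Working out the expression (((-3 ⊗ 8) ⊕ (-1 ⊗ 7)) ⊗ ((-4 ⊗ 1) ⊕ (7 ⊗ 4))) gives 2.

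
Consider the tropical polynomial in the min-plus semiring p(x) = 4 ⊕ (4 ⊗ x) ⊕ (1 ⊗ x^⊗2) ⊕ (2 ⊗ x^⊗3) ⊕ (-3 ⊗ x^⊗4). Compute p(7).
p(7) = 4

A tropical monomial a ⊗ x^⊗i evaluates to a + i · x. Evaluating each term at x = 7:
  Term 0 contributes 4 + 0 · 7 = 4
  Term 1 contributes 4 + 1 · 7 = 11
  Term 2 contributes 1 + 2 · 7 = 15
  Term 3 contributes 2 + 3 · 7 = 23
  Term 4 contributes -3 + 4 · 7 = 25
p(7) = ⊕ of these = min[4, 11, 15, 23, 25] = 4.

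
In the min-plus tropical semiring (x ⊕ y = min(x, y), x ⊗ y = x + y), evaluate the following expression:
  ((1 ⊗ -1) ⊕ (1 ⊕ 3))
((1 ⊗ -1) ⊕ (1 ⊕ 3)) = 0

Expand innermost to outermost. Recall ⊕ takes the minimum of its arguments and ⊗ takes their sum. Working out the expression ((1 ⊗ -1) ⊕ (1 ⊕ 3)) gives 0.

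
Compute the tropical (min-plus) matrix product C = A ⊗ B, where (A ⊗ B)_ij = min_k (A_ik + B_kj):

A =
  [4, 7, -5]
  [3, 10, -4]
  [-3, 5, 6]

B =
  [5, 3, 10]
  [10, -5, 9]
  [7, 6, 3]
A ⊗ B =
  [2, 1, -2]
  [3, 2, -1]
  [2, 0, 7]

Apply the min-plus product entry-by-entry:
  C[0][0] = min over k of (A[0][0] + B[0][0] = 4 + 5 = 9, A[0][1] + B[1][0] = 7 + 10 = 17, A[0][2] + B[2][0] = -5 + 7 = 2) = 2 (attained at k = 2)
  C[0][1] = min over k of (A[0][0] + B[0][1] = 4 + 3 = 7, A[0][1] + B[1][1] = 7 + -5 = 2, A[0][2] + B[2][1] = -5 + 6 = 1) = 1 (attained at k = 2)
  C[0][2] = min over k of (A[0][0] + B[0][2] = 4 + 10 = 14, A[0][1] + B[1][2] = 7 + 9 = 16, A[0][2] + B[2][2] = -5 + 3 = -2) = -2 (attained at k = 2)
  C[1][0] = min over k of (A[1][0] + B[0][0] = 3 + 5 = 8, A[1][1] + B[1][0] = 10 + 10 = 20, A[1][2] + B[2][0] = -4 + 7 = 3) = 3 (attained at k = 2)
  C[1][1] = min over k of (A[1][0] + B[0][1] = 3 + 3 = 6, A[1][1] + B[1][1] = 10 + -5 = 5, A[1][2] + B[2][1] = -4 + 6 = 2) = 2 (attained at k = 2)
  C[1][2] = min over k of (A[1][0] + B[0][2] = 3 + 10 = 13, A[1][1] + B[1][2] = 10 + 9 = 19, A[1][2] + B[2][2] = -4 + 3 = -1) = -1 (attained at k = 2)
  C[2][0] = min over k of (A[2][0] + B[0][0] = -3 + 5 = 2, A[2][1] + B[1][0] = 5 + 10 = 15, A[2][2] + B[2][0] = 6 + 7 = 13) = 2 (attained at k = 0)
  C[2][1] = min over k of (A[2][0] + B[0][1] = -3 + 3 = 0, A[2][1] + B[1][1] = 5 + -5 = 0, A[2][2] + B[2][1] = 6 + 6 = 12) = 0 (attained at k = 0)
  C[2][2] = min over k of (A[2][0] + B[0][2] = -3 + 10 = 7, A[2][1] + B[1][2] = 5 + 9 = 14, A[2][2] + B[2][2] = 6 + 3 = 9) = 7 (attained at k = 0)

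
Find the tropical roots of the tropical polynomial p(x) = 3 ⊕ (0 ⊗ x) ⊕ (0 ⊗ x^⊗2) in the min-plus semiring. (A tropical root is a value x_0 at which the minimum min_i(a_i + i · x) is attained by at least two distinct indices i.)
Roots: {0, 3}

Each tropical root is a break point of the lower envelope of the lines y = a_i + i · x (there are 3 lines, with slopes 0, 1, ..., 2). Only the lines that attain the minimum somewhere contribute to roots; other lines are dominated. Here the surviving (envelope) indices are i = 2, i = 1, i = 0.
Intersections between consecutive envelope lines give the roots: for adjacent envelope indices i < j the intersection is x = (a_i − a_j) / (j − i). Reading off the sorted break points: {0, 3}.
Verification: at each break x_0, at least two indices attain the minimum of min_i(a_i + i · x_0).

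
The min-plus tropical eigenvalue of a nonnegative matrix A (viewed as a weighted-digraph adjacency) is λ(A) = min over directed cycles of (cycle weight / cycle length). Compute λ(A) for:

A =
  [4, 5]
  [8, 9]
λ(A) = 4

Enumerate directed cycles and compute their means (weight / length). Sample:
  cycle 0 → 0: weight = 4, length = 1, mean = 4/1 ≈ 4.000
  cycle 1 → 1: weight = 9, length = 1, mean = 9/1 ≈ 9.000
  cycle 0 → 1 → 0: weight = 13, length = 2, mean = 13/2 ≈ 6.500
  cycle 1 → 0 → 1: weight = 13, length = 2, mean = 13/2 ≈ 6.500
Minimum mean = 4.000, attained e.g. along the cycle 0 → 0 with weight 4 and length 1. So λ(A) = 4/1 = 4.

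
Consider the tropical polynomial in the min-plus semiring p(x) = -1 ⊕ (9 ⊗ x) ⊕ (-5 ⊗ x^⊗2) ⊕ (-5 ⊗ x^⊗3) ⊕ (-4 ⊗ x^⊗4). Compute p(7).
p(7) = -1

A tropical monomial a ⊗ x^⊗i evaluates to a + i · x. Evaluating each term at x = 7:
  Term 0 contributes -1 + 0 · 7 = -1
  Term 1 contributes 9 + 1 · 7 = 16
  Term 2 contributes -5 + 2 · 7 = 9
  Term 3 contributes -5 + 3 · 7 = 16
  Term 4 contributes -4 + 4 · 7 = 24
p(7) = ⊕ of these = min[-1, 16, 9, 16, 24] = -1.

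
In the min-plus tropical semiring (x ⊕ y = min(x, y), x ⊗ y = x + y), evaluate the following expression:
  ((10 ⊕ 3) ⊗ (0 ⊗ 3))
((10 ⊕ 3) ⊗ (0 ⊗ 3)) = 6

Expand innermost to outermost. Recall ⊕ takes the minimum of its arguments and ⊗ takes their sum. Working out the expression ((10 ⊕ 3) ⊗ (0 ⊗ 3)) gives 6.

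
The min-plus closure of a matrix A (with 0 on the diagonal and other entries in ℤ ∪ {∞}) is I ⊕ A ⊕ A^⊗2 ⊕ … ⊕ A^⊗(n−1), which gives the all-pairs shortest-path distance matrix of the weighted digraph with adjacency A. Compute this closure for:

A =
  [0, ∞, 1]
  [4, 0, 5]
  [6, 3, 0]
Closure =
  [0, 4, 1]
  [4, 0, 5]
  [6, 3, 0]

This is the Floyd-Warshall all-pairs shortest-path computation. For each intermediate vertex k = 0, 1, …, 2, update dist[i][j] ← min(dist[i][j], dist[i][k] + dist[k][j]). The final matrix gives, for each (i, j), the minimum total weight of any directed path from i to j (possibly empty when i = j).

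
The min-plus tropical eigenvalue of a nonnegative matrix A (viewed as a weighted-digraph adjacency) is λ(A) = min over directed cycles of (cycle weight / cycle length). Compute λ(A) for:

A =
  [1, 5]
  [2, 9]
λ(A) = 1

Enumerate directed cycles and compute their means (weight / length). Sample:
  cycle 0 → 0: weight = 1, length = 1, mean = 1/1 ≈ 1.000
  cycle 1 → 1: weight = 9, length = 1, mean = 9/1 ≈ 9.000
  cycle 0 → 1 → 0: weight = 7, length = 2, mean = 7/2 ≈ 3.500
  cycle 1 → 0 → 1: weight = 7, length = 2, mean = 7/2 ≈ 3.500
Minimum mean = 1.000, attained e.g. along the cycle 0 → 0 with weight 1 and length 1. So λ(A) = 1/1 = 1.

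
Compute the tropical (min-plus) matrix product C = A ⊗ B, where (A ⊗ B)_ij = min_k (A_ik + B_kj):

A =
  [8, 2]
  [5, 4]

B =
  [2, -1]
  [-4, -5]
A ⊗ B =
  [-2, -3]
  [0, -1]

Apply the min-plus product entry-by-entry:
  C[0][0] = min over k of (A[0][0] + B[0][0] = 8 + 2 = 10, A[0][1] + B[1][0] = 2 + -4 = -2) = -2 (attained at k = 1)
  C[0][1] = min over k of (A[0][0] + B[0][1] = 8 + -1 = 7, A[0][1] + B[1][1] = 2 + -5 = -3) = -3 (attained at k = 1)
  C[1][0] = min over k of (A[1][0] + B[0][0] = 5 + 2 = 7, A[1][1] + B[1][0] = 4 + -4 = 0) = 0 (attained at k = 1)
  C[1][1] = min over k of (A[1][0] + B[0][1] = 5 + -1 = 4, A[1][1] + B[1][1] = 4 + -5 = -1) = -1 (attained at k = 1)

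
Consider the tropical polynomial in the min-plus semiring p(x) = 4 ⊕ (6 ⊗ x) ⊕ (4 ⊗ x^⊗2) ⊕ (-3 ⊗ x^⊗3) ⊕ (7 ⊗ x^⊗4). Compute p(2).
p(2) = 3

A tropical monomial a ⊗ x^⊗i evaluates to a + i · x. Evaluating each term at x = 2:
  Term 0 contributes 4 + 0 · 2 = 4
  Term 1 contributes 6 + 1 · 2 = 8
  Term 2 contributes 4 + 2 · 2 = 8
  Term 3 contributes -3 + 3 · 2 = 3
  Term 4 contributes 7 + 4 · 2 = 15
p(2) = ⊕ of these = min[4, 8, 8, 3, 15] = 3.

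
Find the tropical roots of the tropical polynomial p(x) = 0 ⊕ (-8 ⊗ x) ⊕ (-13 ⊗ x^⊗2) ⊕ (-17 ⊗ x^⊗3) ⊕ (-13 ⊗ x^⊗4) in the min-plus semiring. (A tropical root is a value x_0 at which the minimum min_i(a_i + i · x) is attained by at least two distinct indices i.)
Roots: {-4, 4, 5, 8}

Each tropical root is a break point of the lower envelope of the lines y = a_i + i · x (there are 5 lines, with slopes 0, 1, ..., 4). Only the lines that attain the minimum somewhere contribute to roots; other lines are dominated. Here the surviving (envelope) indices are i = 4, i = 3, i = 2, i = 1, i = 0.
Intersections between consecutive envelope lines give the roots: for adjacent envelope indices i < j the intersection is x = (a_i − a_j) / (j − i). Reading off the sorted break points: {-4, 4, 5, 8}.
Verification: at each break x_0, at least two indices attain the minimum of min_i(a_i + i · x_0).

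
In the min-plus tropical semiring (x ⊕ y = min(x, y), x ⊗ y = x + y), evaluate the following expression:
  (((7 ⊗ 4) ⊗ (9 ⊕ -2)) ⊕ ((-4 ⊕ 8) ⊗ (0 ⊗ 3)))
(((7 ⊗ 4) ⊗ (9 ⊕ -2)) ⊕ ((-4 ⊕ 8) ⊗ (0 ⊗ 3))) = -1

Expand innermost to outermost. Recall ⊕ takes the minimum of its arguments and ⊗ takes their sum. Working out the expression (((7 ⊗ 4) ⊗ (9 ⊕ -2)) ⊕ ((-4 ⊕ 8) ⊗ (0 ⊗ 3))) gives -1.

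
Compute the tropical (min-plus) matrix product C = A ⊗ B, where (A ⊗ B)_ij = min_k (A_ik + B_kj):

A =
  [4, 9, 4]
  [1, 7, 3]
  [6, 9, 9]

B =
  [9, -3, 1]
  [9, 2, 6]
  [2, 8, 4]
A ⊗ B =
  [6, 1, 5]
  [5, -2, 2]
  [11, 3, 7]

Apply the min-plus product entry-by-entry:
  C[0][0] = min over k of (A[0][0] + B[0][0] = 4 + 9 = 13, A[0][1] + B[1][0] = 9 + 9 = 18, A[0][2] + B[2][0] = 4 + 2 = 6) = 6 (attained at k = 2)
  C[0][1] = min over k of (A[0][0] + B[0][1] = 4 + -3 = 1, A[0][1] + B[1][1] = 9 + 2 = 11, A[0][2] + B[2][1] = 4 + 8 = 12) = 1 (attained at k = 0)
  C[0][2] = min over k of (A[0][0] + B[0][2] = 4 + 1 = 5, A[0][1] + B[1][2] = 9 + 6 = 15, A[0][2] + B[2][2] = 4 + 4 = 8) = 5 (attained at k = 0)
  C[1][0] = min over k of (A[1][0] + B[0][0] = 1 + 9 = 10, A[1][1] + B[1][0] = 7 + 9 = 16, A[1][2] + B[2][0] = 3 + 2 = 5) = 5 (attained at k = 2)
  C[1][1] = min over k of (A[1][0] + B[0][1] = 1 + -3 = -2, A[1][1] + B[1][1] = 7 + 2 = 9, A[1][2] + B[2][1] = 3 + 8 = 11) = -2 (attained at k = 0)
  C[1][2] = min over k of (A[1][0] + B[0][2] = 1 + 1 = 2, A[1][1] + B[1][2] = 7 + 6 = 13, A[1][2] + B[2][2] = 3 + 4 = 7) = 2 (attained at k = 0)
  C[2][0] = min over k of (A[2][0] + B[0][0] = 6 + 9 = 15, A[2][1] + B[1][0] = 9 + 9 = 18, A[2][2] + B[2][0] = 9 + 2 = 11) = 11 (attained at k = 2)
  C[2][1] = min over k of (A[2][0] + B[0][1] = 6 + -3 = 3, A[2][1] + B[1][1] = 9 + 2 = 11, A[2][2] + B[2][1] = 9 + 8 = 17) = 3 (attained at k = 0)
  C[2][2] = min over k of (A[2][0] + B[0][2] = 6 + 1 = 7, A[2][1] + B[1][2] = 9 + 6 = 15, A[2][2] + B[2][2] = 9 + 4 = 13) = 7 (attained at k = 0)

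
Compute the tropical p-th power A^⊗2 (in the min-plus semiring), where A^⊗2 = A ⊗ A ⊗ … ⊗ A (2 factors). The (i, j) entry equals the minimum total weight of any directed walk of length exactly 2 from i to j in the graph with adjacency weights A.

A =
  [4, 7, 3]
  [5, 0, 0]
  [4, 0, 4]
A^⊗2 =
  [7, 3, 7]
  [4, 0, 0]
  [5, 0, 0]

Each entry (A^⊗2)_ij equals the minimum over all length-2 walks i = v_0 → v_1 → … → v_2 = j of Σ_t A[v_t][v_{t+1}]. For example, for (i, j) = (0, 2) we minimise over 3 possible intermediate vertex sequences; the minimum is 7, attained along the walk 0 → 0 → 2.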